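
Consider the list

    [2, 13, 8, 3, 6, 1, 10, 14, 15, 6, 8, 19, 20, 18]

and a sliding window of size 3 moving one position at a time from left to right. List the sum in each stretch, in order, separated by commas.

23, 24, 17, 10, 17, 25, 39, 35, 29, 33, 47, 57

(2, 13, 8) → sum 23
(13, 8, 3) → sum 24
(8, 3, 6) → sum 17
(3, 6, 1) → sum 10
(6, 1, 10) → sum 17
(1, 10, 14) → sum 25
(10, 14, 15) → sum 39
(14, 15, 6) → sum 35
(15, 6, 8) → sum 29
(6, 8, 19) → sum 33
(8, 19, 20) → sum 47
(19, 20, 18) → sum 57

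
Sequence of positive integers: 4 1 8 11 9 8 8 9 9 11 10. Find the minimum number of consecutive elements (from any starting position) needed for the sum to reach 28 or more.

Extend right; whenever the sum reaches 28, record the length and shrink from the left:
add 4: running sum 4 < 28
add 1: running sum 5 < 28
add 8: running sum 13 < 28
add 11: running sum 24 < 28
add 9: shortest ending here [8, 11, 9] sum 28, len 3
add 8: shortest ending here [11, 9, 8] sum 28, len 3
add 8: shortest ending here [11, 9, 8, 8] sum 36, len 4
add 9: shortest ending here [9, 8, 8, 9] sum 34, len 4
add 9: shortest ending here [8, 8, 9, 9] sum 34, len 4
add 11: shortest ending here [9, 9, 11] sum 29, len 3
add 10: shortest ending here [9, 11, 10] sum 30, len 3
Shortest qualifying length: 3.

3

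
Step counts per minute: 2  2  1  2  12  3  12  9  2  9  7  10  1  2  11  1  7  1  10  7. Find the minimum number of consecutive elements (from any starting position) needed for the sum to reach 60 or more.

8

Extend right; whenever the sum reaches 60, record the length and shrink from the left:
add 2: running sum 2 < 60
add 2: running sum 4 < 60
add 1: running sum 5 < 60
add 2: running sum 7 < 60
add 12: running sum 19 < 60
add 3: running sum 22 < 60
add 12: running sum 34 < 60
add 9: running sum 43 < 60
add 2: running sum 45 < 60
add 9: running sum 54 < 60
add 7: shortest ending here [2, 2, 1, 2, 12, 3, 12, 9, 2, 9, 7] sum 61, len 11
add 10: shortest ending here [12, 3, 12, 9, 2, 9, 7, 10] sum 64, len 8
add 1: shortest ending here [12, 3, 12, 9, 2, 9, 7, 10, 1] sum 65, len 9
add 2: shortest ending here [12, 3, 12, 9, 2, 9, 7, 10, 1, 2] sum 67, len 10
add 11: shortest ending here [12, 9, 2, 9, 7, 10, 1, 2, 11] sum 63, len 9
add 1: shortest ending here [12, 9, 2, 9, 7, 10, 1, 2, 11, 1] sum 64, len 10
add 7: shortest ending here [12, 9, 2, 9, 7, 10, 1, 2, 11, 1, 7] sum 71, len 11
add 1: shortest ending here [9, 2, 9, 7, 10, 1, 2, 11, 1, 7, 1] sum 60, len 11
add 10: shortest ending here [2, 9, 7, 10, 1, 2, 11, 1, 7, 1, 10] sum 61, len 11
add 7: shortest ending here [9, 7, 10, 1, 2, 11, 1, 7, 1, 10, 7] sum 66, len 11
Shortest qualifying length: 8.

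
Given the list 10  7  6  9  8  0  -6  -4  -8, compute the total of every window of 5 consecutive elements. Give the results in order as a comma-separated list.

Sliding a size-5 window across the 9 values:
(10, 7, 6, 9, 8) → sum 40
(7, 6, 9, 8, 0) → sum 30
(6, 9, 8, 0, -6) → sum 17
(9, 8, 0, -6, -4) → sum 7
(8, 0, -6, -4, -8) → sum -10

40, 30, 17, 7, -10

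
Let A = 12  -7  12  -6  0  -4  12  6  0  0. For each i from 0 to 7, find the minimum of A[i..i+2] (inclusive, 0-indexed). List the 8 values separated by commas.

-7, -7, -6, -6, -4, -4, 0, 0

12 -7 12 → min -7
-7 12 -6 → min -7
12 -6 0 → min -6
-6 0 -4 → min -6
0 -4 12 → min -4
-4 12 6 → min -4
12 6 0 → min 0
6 0 0 → min 0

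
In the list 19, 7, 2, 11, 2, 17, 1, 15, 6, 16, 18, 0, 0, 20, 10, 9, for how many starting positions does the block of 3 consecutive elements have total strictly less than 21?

5

(19, 7, 2) → sum 28
(7, 2, 11) → sum 20  < 21 ✓
(2, 11, 2) → sum 15  < 21 ✓
(11, 2, 17) → sum 30
(2, 17, 1) → sum 20  < 21 ✓
(17, 1, 15) → sum 33
(1, 15, 6) → sum 22
(15, 6, 16) → sum 37
(6, 16, 18) → sum 40
(16, 18, 0) → sum 34
(18, 0, 0) → sum 18  < 21 ✓
(0, 0, 20) → sum 20  < 21 ✓
(0, 20, 10) → sum 30
(20, 10, 9) → sum 39
5 windows satisfy the condition.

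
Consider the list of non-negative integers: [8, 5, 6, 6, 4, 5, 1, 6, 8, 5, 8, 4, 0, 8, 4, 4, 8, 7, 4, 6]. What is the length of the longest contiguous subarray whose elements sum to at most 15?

3

→ 8: sum 8, len 1
→ 5: sum 13, len 2
→ 6 (dropped 8): sum 11, len 2
→ 6 (dropped 5): sum 12, len 2
→ 4 (dropped 6): sum 10, len 2
→ 5: sum 15, len 3
→ 1 (dropped 6): sum 10, len 3
→ 6 (dropped 4): sum 12, len 3
→ 8 (dropped 5): sum 15, len 3
→ 5 (dropped 1, 6): sum 13, len 2
→ 8 (dropped 8): sum 13, len 2
→ 4 (dropped 5): sum 12, len 2
→ 0: sum 12, len 3
→ 8 (dropped 8): sum 12, len 3
→ 4 (dropped 4): sum 12, len 3
→ 4 (dropped 0, 8): sum 8, len 2
→ 8 (dropped 4): sum 12, len 2
→ 7 (dropped 4): sum 15, len 2
→ 4 (dropped 8): sum 11, len 2
→ 6 (dropped 7): sum 10, len 2
Longest length seen: 3.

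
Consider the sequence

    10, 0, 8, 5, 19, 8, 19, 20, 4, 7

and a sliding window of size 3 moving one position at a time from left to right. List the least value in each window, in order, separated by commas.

Sliding a size-3 window across the 10 values:
10 0 8 → min 0
0 8 5 → min 0
8 5 19 → min 5
5 19 8 → min 5
19 8 19 → min 8
8 19 20 → min 8
19 20 4 → min 4
20 4 7 → min 4

0, 0, 5, 5, 8, 8, 4, 4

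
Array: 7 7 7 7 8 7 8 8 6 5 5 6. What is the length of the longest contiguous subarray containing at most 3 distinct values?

[7] 1 distinct, len 1
[7, 7] 1 distinct, len 2
[7, 7, 7] 1 distinct, len 3
[7, 7, 7, 7] 1 distinct, len 4
[7, 7, 7, 7, 8] 2 distinct, len 5
[7, 7, 7, 7, 8, 7] 2 distinct, len 6
[7, 7, 7, 7, 8, 7, 8] 2 distinct, len 7
[7, 7, 7, 7, 8, 7, 8, 8] 2 distinct, len 8
[7, 7, 7, 7, 8, 7, 8, 8, 6] 3 distinct, len 9
[8, 8, 6, 5] 3 distinct, len 4
[8, 8, 6, 5, 5] 3 distinct, len 5
[8, 8, 6, 5, 5, 6] 3 distinct, len 6
Longest length with ≤3 distinct: 9.

9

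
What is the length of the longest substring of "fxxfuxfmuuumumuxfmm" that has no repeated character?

4

add f: [f] len 1
add x: [f, x] len 2
add x (repeat x, move left end past it): [x] len 1
add f: [x, f] len 2
add u: [x, f, u] len 3
add x (repeat x, move left end past it): [f, u, x] len 3
add f (repeat f, move left end past it): [u, x, f] len 3
add m: [u, x, f, m] len 4
add u (repeat u, move left end past it): [x, f, m, u] len 4
add u (repeat u, move left end past it): [u] len 1
add u (repeat u, move left end past it): [u] len 1
add m: [u, m] len 2
add u (repeat u, move left end past it): [m, u] len 2
add m (repeat m, move left end past it): [u, m] len 2
add u (repeat u, move left end past it): [m, u] len 2
add x: [m, u, x] len 3
add f: [m, u, x, f] len 4
add m (repeat m, move left end past it): [u, x, f, m] len 4
add m (repeat m, move left end past it): [m] len 1
Longest all-distinct length: 4.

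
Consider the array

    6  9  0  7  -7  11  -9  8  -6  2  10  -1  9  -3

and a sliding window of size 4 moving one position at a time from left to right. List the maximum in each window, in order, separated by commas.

[6, 9, 0, 7] → max 9
[9, 0, 7, -7] → max 9
[0, 7, -7, 11] → max 11
[7, -7, 11, -9] → max 11
[-7, 11, -9, 8] → max 11
[11, -9, 8, -6] → max 11
[-9, 8, -6, 2] → max 8
[8, -6, 2, 10] → max 10
[-6, 2, 10, -1] → max 10
[2, 10, -1, 9] → max 10
[10, -1, 9, -3] → max 10

9, 9, 11, 11, 11, 11, 8, 10, 10, 10, 10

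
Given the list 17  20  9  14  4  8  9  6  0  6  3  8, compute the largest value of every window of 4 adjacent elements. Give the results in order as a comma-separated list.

20, 20, 14, 14, 9, 9, 9, 6, 8

(17, 20, 9, 14) → max 20
(20, 9, 14, 4) → max 20
(9, 14, 4, 8) → max 14
(14, 4, 8, 9) → max 14
(4, 8, 9, 6) → max 9
(8, 9, 6, 0) → max 9
(9, 6, 0, 6) → max 9
(6, 0, 6, 3) → max 6
(0, 6, 3, 8) → max 8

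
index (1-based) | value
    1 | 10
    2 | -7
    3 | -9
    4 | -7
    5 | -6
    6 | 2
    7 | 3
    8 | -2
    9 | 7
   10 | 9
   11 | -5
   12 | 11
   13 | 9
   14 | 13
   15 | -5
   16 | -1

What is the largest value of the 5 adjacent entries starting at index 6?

Elements at indices 6..10: 2, 3, -2, 7, 9
max(2, 3, -2, 7, 9) = 9

9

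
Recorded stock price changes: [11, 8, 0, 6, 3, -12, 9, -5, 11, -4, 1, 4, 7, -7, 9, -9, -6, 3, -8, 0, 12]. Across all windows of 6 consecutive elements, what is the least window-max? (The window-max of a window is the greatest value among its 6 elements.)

9

Each size-6 window and its max:
(11, 8, 0, 6, 3, -12) → max 11
(8, 0, 6, 3, -12, 9) → max 9
(0, 6, 3, -12, 9, -5) → max 9
(6, 3, -12, 9, -5, 11) → max 11
(3, -12, 9, -5, 11, -4) → max 11
(-12, 9, -5, 11, -4, 1) → max 11
(9, -5, 11, -4, 1, 4) → max 11
(-5, 11, -4, 1, 4, 7) → max 11
(11, -4, 1, 4, 7, -7) → max 11
(-4, 1, 4, 7, -7, 9) → max 9
(1, 4, 7, -7, 9, -9) → max 9
(4, 7, -7, 9, -9, -6) → max 9
(7, -7, 9, -9, -6, 3) → max 9
(-7, 9, -9, -6, 3, -8) → max 9
(9, -9, -6, 3, -8, 0) → max 9
(-9, -6, 3, -8, 0, 12) → max 12
Least of these is 9.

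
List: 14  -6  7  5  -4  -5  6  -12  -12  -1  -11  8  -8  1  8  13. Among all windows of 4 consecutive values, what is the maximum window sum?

Window sums for each of the 13 positions:
[14, -6, 7, 5] → sum 20
[-6, 7, 5, -4] → sum 2
[7, 5, -4, -5] → sum 3
[5, -4, -5, 6] → sum 2
[-4, -5, 6, -12] → sum -15
[-5, 6, -12, -12] → sum -23
[6, -12, -12, -1] → sum -19
[-12, -12, -1, -11] → sum -36
[-12, -1, -11, 8] → sum -16
[-1, -11, 8, -8] → sum -12
[-11, 8, -8, 1] → sum -10
[8, -8, 1, 8] → sum 9
[-8, 1, 8, 13] → sum 14
Maximum of these is 20.

20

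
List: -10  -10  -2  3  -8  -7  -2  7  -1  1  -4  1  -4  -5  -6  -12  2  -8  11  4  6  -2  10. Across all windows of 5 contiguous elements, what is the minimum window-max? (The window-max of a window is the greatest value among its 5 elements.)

(-10, -10, -2, 3, -8) → max 3
(-10, -2, 3, -8, -7) → max 3
(-2, 3, -8, -7, -2) → max 3
(3, -8, -7, -2, 7) → max 7
(-8, -7, -2, 7, -1) → max 7
(-7, -2, 7, -1, 1) → max 7
(-2, 7, -1, 1, -4) → max 7
(7, -1, 1, -4, 1) → max 7
(-1, 1, -4, 1, -4) → max 1
(1, -4, 1, -4, -5) → max 1
(-4, 1, -4, -5, -6) → max 1
(1, -4, -5, -6, -12) → max 1
(-4, -5, -6, -12, 2) → max 2
(-5, -6, -12, 2, -8) → max 2
(-6, -12, 2, -8, 11) → max 11
(-12, 2, -8, 11, 4) → max 11
(2, -8, 11, 4, 6) → max 11
(-8, 11, 4, 6, -2) → max 11
(11, 4, 6, -2, 10) → max 11
Minimum of these is 1.

1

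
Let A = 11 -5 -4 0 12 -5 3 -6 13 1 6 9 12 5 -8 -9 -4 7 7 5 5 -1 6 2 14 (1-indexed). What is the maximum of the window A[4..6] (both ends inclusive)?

12

Elements at indices 4..6: 0, 12, -5
max(0, 12, -5) = 12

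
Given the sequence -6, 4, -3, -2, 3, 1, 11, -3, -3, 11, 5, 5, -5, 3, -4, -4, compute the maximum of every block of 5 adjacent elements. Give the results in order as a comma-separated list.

-6 4 -3 -2 3 → max 4
4 -3 -2 3 1 → max 4
-3 -2 3 1 11 → max 11
-2 3 1 11 -3 → max 11
3 1 11 -3 -3 → max 11
1 11 -3 -3 11 → max 11
11 -3 -3 11 5 → max 11
-3 -3 11 5 5 → max 11
-3 11 5 5 -5 → max 11
11 5 5 -5 3 → max 11
5 5 -5 3 -4 → max 5
5 -5 3 -4 -4 → max 5

4, 4, 11, 11, 11, 11, 11, 11, 11, 11, 5, 5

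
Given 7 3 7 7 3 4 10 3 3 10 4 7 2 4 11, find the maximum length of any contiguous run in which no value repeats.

5

[7] len 1
[7, 3] len 2
[3, 7] len 2
[7] len 1
[7, 3] len 2
[7, 3, 4] len 3
[7, 3, 4, 10] len 4
[4, 10, 3] len 3
[3] len 1
[3, 10] len 2
[3, 10, 4] len 3
[3, 10, 4, 7] len 4
[3, 10, 4, 7, 2] len 5
[7, 2, 4] len 3
[7, 2, 4, 11] len 4
Longest all-distinct length: 5.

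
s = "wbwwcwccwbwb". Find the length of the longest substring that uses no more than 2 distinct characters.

7

Extend right; when distinct count exceeds 2, shrink from the left:
add w: window [w] (1 distinct), len 1
add b: window [w, b] (2 distinct), len 2
add w: window [w, b, w] (2 distinct), len 3
add w: window [w, b, w, w] (2 distinct), len 4
add c: window [w, w, c] (2 distinct), len 3
add w: window [w, w, c, w] (2 distinct), len 4
add c: window [w, w, c, w, c] (2 distinct), len 5
add c: window [w, w, c, w, c, c] (2 distinct), len 6
add w: window [w, w, c, w, c, c, w] (2 distinct), len 7
add b: window [w, b] (2 distinct), len 2
add w: window [w, b, w] (2 distinct), len 3
add b: window [w, b, w, b] (2 distinct), len 4
Longest length with ≤2 distinct: 7.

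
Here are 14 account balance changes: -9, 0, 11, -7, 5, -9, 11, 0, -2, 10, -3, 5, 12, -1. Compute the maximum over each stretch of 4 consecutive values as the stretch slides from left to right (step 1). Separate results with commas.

(-9, 0, 11, -7) → max 11
(0, 11, -7, 5) → max 11
(11, -7, 5, -9) → max 11
(-7, 5, -9, 11) → max 11
(5, -9, 11, 0) → max 11
(-9, 11, 0, -2) → max 11
(11, 0, -2, 10) → max 11
(0, -2, 10, -3) → max 10
(-2, 10, -3, 5) → max 10
(10, -3, 5, 12) → max 12
(-3, 5, 12, -1) → max 12

11, 11, 11, 11, 11, 11, 11, 10, 10, 12, 12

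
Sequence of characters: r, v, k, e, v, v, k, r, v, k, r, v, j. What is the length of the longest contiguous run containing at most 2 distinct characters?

add r: window [r] (1 distinct), len 1
add v: window [r, v] (2 distinct), len 2
add k: window [v, k] (2 distinct), len 2
add e: window [k, e] (2 distinct), len 2
add v: window [e, v] (2 distinct), len 2
add v: window [e, v, v] (2 distinct), len 3
add k: window [v, v, k] (2 distinct), len 3
add r: window [k, r] (2 distinct), len 2
add v: window [r, v] (2 distinct), len 2
add k: window [v, k] (2 distinct), len 2
add r: window [k, r] (2 distinct), len 2
add v: window [r, v] (2 distinct), len 2
add j: window [v, j] (2 distinct), len 2
Longest length with ≤2 distinct: 3.

3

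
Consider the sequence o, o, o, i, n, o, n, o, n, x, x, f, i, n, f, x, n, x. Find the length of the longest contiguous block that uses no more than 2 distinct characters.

add o: window [o] (1 distinct), len 1
add o: window [o, o] (1 distinct), len 2
add o: window [o, o, o] (1 distinct), len 3
add i: window [o, o, o, i] (2 distinct), len 4
add n: window [i, n] (2 distinct), len 2
add o: window [n, o] (2 distinct), len 2
add n: window [n, o, n] (2 distinct), len 3
add o: window [n, o, n, o] (2 distinct), len 4
add n: window [n, o, n, o, n] (2 distinct), len 5
add x: window [n, x] (2 distinct), len 2
add x: window [n, x, x] (2 distinct), len 3
add f: window [x, x, f] (2 distinct), len 3
add i: window [f, i] (2 distinct), len 2
add n: window [i, n] (2 distinct), len 2
add f: window [n, f] (2 distinct), len 2
add x: window [f, x] (2 distinct), len 2
add n: window [x, n] (2 distinct), len 2
add x: window [x, n, x] (2 distinct), len 3
Longest length with ≤2 distinct: 5.

5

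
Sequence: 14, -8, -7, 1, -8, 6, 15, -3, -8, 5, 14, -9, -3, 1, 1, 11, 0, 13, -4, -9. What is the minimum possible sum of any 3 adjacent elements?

14 -8 -7 → sum -1
-8 -7 1 → sum -14
-7 1 -8 → sum -14
1 -8 6 → sum -1
-8 6 15 → sum 13
6 15 -3 → sum 18
15 -3 -8 → sum 4
-3 -8 5 → sum -6
-8 5 14 → sum 11
5 14 -9 → sum 10
14 -9 -3 → sum 2
-9 -3 1 → sum -11
-3 1 1 → sum -1
1 1 11 → sum 13
1 11 0 → sum 12
11 0 13 → sum 24
0 13 -4 → sum 9
13 -4 -9 → sum 0
Minimum of these is -14.

-14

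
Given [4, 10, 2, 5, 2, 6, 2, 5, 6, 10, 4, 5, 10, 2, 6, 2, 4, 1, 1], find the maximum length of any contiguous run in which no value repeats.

[4] len 1
[4, 10] len 2
[4, 10, 2] len 3
[4, 10, 2, 5] len 4
[5, 2] len 2
[5, 2, 6] len 3
[6, 2] len 2
[6, 2, 5] len 3
[2, 5, 6] len 3
[2, 5, 6, 10] len 4
[2, 5, 6, 10, 4] len 5
[6, 10, 4, 5] len 4
[4, 5, 10] len 3
[4, 5, 10, 2] len 4
[4, 5, 10, 2, 6] len 5
[6, 2] len 2
[6, 2, 4] len 3
[6, 2, 4, 1] len 4
[1] len 1
Longest all-distinct length: 5.

5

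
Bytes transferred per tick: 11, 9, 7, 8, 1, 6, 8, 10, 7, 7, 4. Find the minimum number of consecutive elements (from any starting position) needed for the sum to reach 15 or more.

2

Extend right; whenever the sum reaches 15, record the length and shrink from the left:
add 11: running sum 11 < 15
end 1: [11, 9] sum 20, len 2
end 2: [9, 7] sum 16, len 2
end 3: [7, 8] sum 15, len 2
end 4: [7, 8, 1] sum 16, len 3
end 5: [8, 1, 6] sum 15, len 3
end 6: [1, 6, 8] sum 15, len 3
end 7: [8, 10] sum 18, len 2
end 8: [10, 7] sum 17, len 2
end 9: [10, 7, 7] sum 24, len 3
end 10: [7, 7, 4] sum 18, len 3
Shortest qualifying length: 2.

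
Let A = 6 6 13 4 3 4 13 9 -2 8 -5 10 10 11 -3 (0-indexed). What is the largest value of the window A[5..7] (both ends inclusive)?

Elements at indices 5..7: 4, 13, 9
max(4, 13, 9) = 13

13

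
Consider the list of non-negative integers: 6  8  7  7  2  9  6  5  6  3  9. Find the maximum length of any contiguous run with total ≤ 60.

10

→ 6: sum 6, len 1
→ 8: sum 14, len 2
→ 7: sum 21, len 3
→ 7: sum 28, len 4
→ 2: sum 30, len 5
→ 9: sum 39, len 6
→ 6: sum 45, len 7
→ 5: sum 50, len 8
→ 6: sum 56, len 9
→ 3: sum 59, len 10
→ 9 (dropped 6, 8): sum 54, len 9
Longest length seen: 10.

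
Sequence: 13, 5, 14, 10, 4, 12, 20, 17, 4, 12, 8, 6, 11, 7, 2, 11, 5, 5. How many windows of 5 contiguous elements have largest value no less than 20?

5

(13, 5, 14, 10, 4) → max 14
(5, 14, 10, 4, 12) → max 14
(14, 10, 4, 12, 20) → max 20  ≥ 20 ✓
(10, 4, 12, 20, 17) → max 20  ≥ 20 ✓
(4, 12, 20, 17, 4) → max 20  ≥ 20 ✓
(12, 20, 17, 4, 12) → max 20  ≥ 20 ✓
(20, 17, 4, 12, 8) → max 20  ≥ 20 ✓
(17, 4, 12, 8, 6) → max 17
(4, 12, 8, 6, 11) → max 12
(12, 8, 6, 11, 7) → max 12
(8, 6, 11, 7, 2) → max 11
(6, 11, 7, 2, 11) → max 11
(11, 7, 2, 11, 5) → max 11
(7, 2, 11, 5, 5) → max 11
5 windows satisfy the condition.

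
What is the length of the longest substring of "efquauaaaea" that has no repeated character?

5

[e] len 1
[e, f] len 2
[e, f, q] len 3
[e, f, q, u] len 4
[e, f, q, u, a] len 5
[a, u] len 2
[u, a] len 2
[a] len 1
[a] len 1
[a, e] len 2
[e, a] len 2
Longest all-distinct length: 5.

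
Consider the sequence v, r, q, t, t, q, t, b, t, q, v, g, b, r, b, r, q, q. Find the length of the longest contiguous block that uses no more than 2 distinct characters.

[v] 1 distinct, len 1
[v, r] 2 distinct, len 2
[r, q] 2 distinct, len 2
[q, t] 2 distinct, len 2
[q, t, t] 2 distinct, len 3
[q, t, t, q] 2 distinct, len 4
[q, t, t, q, t] 2 distinct, len 5
[t, b] 2 distinct, len 2
[t, b, t] 2 distinct, len 3
[t, q] 2 distinct, len 2
[q, v] 2 distinct, len 2
[v, g] 2 distinct, len 2
[g, b] 2 distinct, len 2
[b, r] 2 distinct, len 2
[b, r, b] 2 distinct, len 3
[b, r, b, r] 2 distinct, len 4
[r, q] 2 distinct, len 2
[r, q, q] 2 distinct, len 3
Longest length with ≤2 distinct: 5.

5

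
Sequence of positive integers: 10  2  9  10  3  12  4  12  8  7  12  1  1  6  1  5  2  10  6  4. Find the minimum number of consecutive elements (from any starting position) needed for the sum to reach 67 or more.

8

Extend right; whenever the sum reaches 67, record the length and shrink from the left:
add 10: running sum 10 < 67
add 2: running sum 12 < 67
add 9: running sum 21 < 67
add 10: running sum 31 < 67
add 3: running sum 34 < 67
add 12: running sum 46 < 67
add 4: running sum 50 < 67
add 12: running sum 62 < 67
end 8: [10, 2, 9, 10, 3, 12, 4, 12, 8] sum 70, len 9
end 9: [2, 9, 10, 3, 12, 4, 12, 8, 7] sum 67, len 9
end 10: [10, 3, 12, 4, 12, 8, 7, 12] sum 68, len 8
end 11: [10, 3, 12, 4, 12, 8, 7, 12, 1] sum 69, len 9
end 12: [10, 3, 12, 4, 12, 8, 7, 12, 1, 1] sum 70, len 10
end 13: [10, 3, 12, 4, 12, 8, 7, 12, 1, 1, 6] sum 76, len 11
end 14: [3, 12, 4, 12, 8, 7, 12, 1, 1, 6, 1] sum 67, len 11
end 15: [12, 4, 12, 8, 7, 12, 1, 1, 6, 1, 5] sum 69, len 11
end 16: [12, 4, 12, 8, 7, 12, 1, 1, 6, 1, 5, 2] sum 71, len 12
end 17: [4, 12, 8, 7, 12, 1, 1, 6, 1, 5, 2, 10] sum 69, len 12
end 18: [12, 8, 7, 12, 1, 1, 6, 1, 5, 2, 10, 6] sum 71, len 12
end 19: [12, 8, 7, 12, 1, 1, 6, 1, 5, 2, 10, 6, 4] sum 75, len 13
Shortest qualifying length: 8.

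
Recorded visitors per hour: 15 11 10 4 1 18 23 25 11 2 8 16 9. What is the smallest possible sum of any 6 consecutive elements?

(15, 11, 10, 4, 1, 18) → sum 59
(11, 10, 4, 1, 18, 23) → sum 67
(10, 4, 1, 18, 23, 25) → sum 81
(4, 1, 18, 23, 25, 11) → sum 82
(1, 18, 23, 25, 11, 2) → sum 80
(18, 23, 25, 11, 2, 8) → sum 87
(23, 25, 11, 2, 8, 16) → sum 85
(25, 11, 2, 8, 16, 9) → sum 71
Smallest of these is 59.

59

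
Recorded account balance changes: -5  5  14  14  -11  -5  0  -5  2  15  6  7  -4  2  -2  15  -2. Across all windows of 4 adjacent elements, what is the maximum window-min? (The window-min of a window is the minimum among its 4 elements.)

Each size-4 window and its min:
[-5, 5, 14, 14] → min -5
[5, 14, 14, -11] → min -11
[14, 14, -11, -5] → min -11
[14, -11, -5, 0] → min -11
[-11, -5, 0, -5] → min -11
[-5, 0, -5, 2] → min -5
[0, -5, 2, 15] → min -5
[-5, 2, 15, 6] → min -5
[2, 15, 6, 7] → min 2
[15, 6, 7, -4] → min -4
[6, 7, -4, 2] → min -4
[7, -4, 2, -2] → min -4
[-4, 2, -2, 15] → min -4
[2, -2, 15, -2] → min -2
Maximum of these is 2.

2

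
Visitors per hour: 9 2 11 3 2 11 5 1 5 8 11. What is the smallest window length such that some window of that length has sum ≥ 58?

10

add 9: running sum 9 < 58
add 2: running sum 11 < 58
add 11: running sum 22 < 58
add 3: running sum 25 < 58
add 2: running sum 27 < 58
add 11: running sum 38 < 58
add 5: running sum 43 < 58
add 1: running sum 44 < 58
add 5: running sum 49 < 58
add 8: running sum 57 < 58
add 11: shortest ending here [2, 11, 3, 2, 11, 5, 1, 5, 8, 11] sum 59, len 10
Shortest qualifying length: 10.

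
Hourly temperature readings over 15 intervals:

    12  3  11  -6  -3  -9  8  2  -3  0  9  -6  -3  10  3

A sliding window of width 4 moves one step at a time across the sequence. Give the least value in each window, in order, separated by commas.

-6, -6, -9, -9, -9, -9, -3, -3, -6, -6, -6, -6

[12, 3, 11, -6] → min -6
[3, 11, -6, -3] → min -6
[11, -6, -3, -9] → min -9
[-6, -3, -9, 8] → min -9
[-3, -9, 8, 2] → min -9
[-9, 8, 2, -3] → min -9
[8, 2, -3, 0] → min -3
[2, -3, 0, 9] → min -3
[-3, 0, 9, -6] → min -6
[0, 9, -6, -3] → min -6
[9, -6, -3, 10] → min -6
[-6, -3, 10, 3] → min -6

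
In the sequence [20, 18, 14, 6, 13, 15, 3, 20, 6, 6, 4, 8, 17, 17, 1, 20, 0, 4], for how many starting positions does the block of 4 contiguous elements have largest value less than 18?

20 18 14 6 → max 20
18 14 6 13 → max 18
14 6 13 15 → max 15  < 18 ✓
6 13 15 3 → max 15  < 18 ✓
13 15 3 20 → max 20
15 3 20 6 → max 20
3 20 6 6 → max 20
20 6 6 4 → max 20
6 6 4 8 → max 8  < 18 ✓
6 4 8 17 → max 17  < 18 ✓
4 8 17 17 → max 17  < 18 ✓
8 17 17 1 → max 17  < 18 ✓
17 17 1 20 → max 20
17 1 20 0 → max 20
1 20 0 4 → max 20
6 windows satisfy the condition.

6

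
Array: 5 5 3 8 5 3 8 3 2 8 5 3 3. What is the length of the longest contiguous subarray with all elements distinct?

4

add 5: [5] len 1
add 5 (repeat 5, move left end past it): [5] len 1
add 3: [5, 3] len 2
add 8: [5, 3, 8] len 3
add 5 (repeat 5, move left end past it): [3, 8, 5] len 3
add 3 (repeat 3, move left end past it): [8, 5, 3] len 3
add 8 (repeat 8, move left end past it): [5, 3, 8] len 3
add 3 (repeat 3, move left end past it): [8, 3] len 2
add 2: [8, 3, 2] len 3
add 8 (repeat 8, move left end past it): [3, 2, 8] len 3
add 5: [3, 2, 8, 5] len 4
add 3 (repeat 3, move left end past it): [2, 8, 5, 3] len 4
add 3 (repeat 3, move left end past it): [3] len 1
Longest all-distinct length: 4.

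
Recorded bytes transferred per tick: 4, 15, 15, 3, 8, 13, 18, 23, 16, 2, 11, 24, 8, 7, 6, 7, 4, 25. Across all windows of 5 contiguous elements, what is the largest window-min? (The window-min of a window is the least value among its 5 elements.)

8

Window mins for each of the 14 positions:
(4, 15, 15, 3, 8) → min 3
(15, 15, 3, 8, 13) → min 3
(15, 3, 8, 13, 18) → min 3
(3, 8, 13, 18, 23) → min 3
(8, 13, 18, 23, 16) → min 8
(13, 18, 23, 16, 2) → min 2
(18, 23, 16, 2, 11) → min 2
(23, 16, 2, 11, 24) → min 2
(16, 2, 11, 24, 8) → min 2
(2, 11, 24, 8, 7) → min 2
(11, 24, 8, 7, 6) → min 6
(24, 8, 7, 6, 7) → min 6
(8, 7, 6, 7, 4) → min 4
(7, 6, 7, 4, 25) → min 4
Largest of these is 8.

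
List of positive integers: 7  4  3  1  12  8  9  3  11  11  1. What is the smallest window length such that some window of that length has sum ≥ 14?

2

add 7: running sum 7 < 14
add 4: running sum 11 < 14
end 2: [7, 4, 3] sum 14, len 3
end 3: [7, 4, 3, 1] sum 15, len 4
end 4: [3, 1, 12] sum 16, len 3
end 5: [12, 8] sum 20, len 2
end 6: [8, 9] sum 17, len 2
end 7: [8, 9, 3] sum 20, len 3
end 8: [3, 11] sum 14, len 2
end 9: [11, 11] sum 22, len 2
end 10: [11, 11, 1] sum 23, len 3
Shortest qualifying length: 2.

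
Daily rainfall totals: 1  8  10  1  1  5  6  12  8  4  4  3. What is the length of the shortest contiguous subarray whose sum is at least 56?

add 1: running sum 1 < 56
add 8: running sum 9 < 56
add 10: running sum 19 < 56
add 1: running sum 20 < 56
add 1: running sum 21 < 56
add 5: running sum 26 < 56
add 6: running sum 32 < 56
add 12: running sum 44 < 56
add 8: running sum 52 < 56
end 9: [1, 8, 10, 1, 1, 5, 6, 12, 8, 4] sum 56, len 10
end 10: [8, 10, 1, 1, 5, 6, 12, 8, 4, 4] sum 59, len 10
end 11: [8, 10, 1, 1, 5, 6, 12, 8, 4, 4, 3] sum 62, len 11
Shortest qualifying length: 10.

10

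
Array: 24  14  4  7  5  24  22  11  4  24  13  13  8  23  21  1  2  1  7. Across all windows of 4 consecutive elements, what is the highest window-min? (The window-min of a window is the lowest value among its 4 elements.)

Each size-4 window and its min:
[24, 14, 4, 7] → min 4
[14, 4, 7, 5] → min 4
[4, 7, 5, 24] → min 4
[7, 5, 24, 22] → min 5
[5, 24, 22, 11] → min 5
[24, 22, 11, 4] → min 4
[22, 11, 4, 24] → min 4
[11, 4, 24, 13] → min 4
[4, 24, 13, 13] → min 4
[24, 13, 13, 8] → min 8
[13, 13, 8, 23] → min 8
[13, 8, 23, 21] → min 8
[8, 23, 21, 1] → min 1
[23, 21, 1, 2] → min 1
[21, 1, 2, 1] → min 1
[1, 2, 1, 7] → min 1
Highest of these is 8.

8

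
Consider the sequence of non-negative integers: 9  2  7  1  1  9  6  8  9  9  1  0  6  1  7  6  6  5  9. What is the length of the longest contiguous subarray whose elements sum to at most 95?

add 9: [9] sum 9, len 1
add 2: [9, 2] sum 11, len 2
add 7: [9, 2, 7] sum 18, len 3
add 1: [9, 2, 7, 1] sum 19, len 4
add 1: [9, 2, 7, 1, 1] sum 20, len 5
add 9: [9, 2, 7, 1, 1, 9] sum 29, len 6
add 6: [9, 2, 7, 1, 1, 9, 6] sum 35, len 7
add 8: [9, 2, 7, 1, 1, 9, 6, 8] sum 43, len 8
add 9: [9, 2, 7, 1, 1, 9, 6, 8, 9] sum 52, len 9
add 9: [9, 2, 7, 1, 1, 9, 6, 8, 9, 9] sum 61, len 10
add 1: [9, 2, 7, 1, 1, 9, 6, 8, 9, 9, 1] sum 62, len 11
add 0: [9, 2, 7, 1, 1, 9, 6, 8, 9, 9, 1, 0] sum 62, len 12
add 6: [9, 2, 7, 1, 1, 9, 6, 8, 9, 9, 1, 0, 6] sum 68, len 13
add 1: [9, 2, 7, 1, 1, 9, 6, 8, 9, 9, 1, 0, 6, 1] sum 69, len 14
add 7: [9, 2, 7, 1, 1, 9, 6, 8, 9, 9, 1, 0, 6, 1, 7] sum 76, len 15
add 6: [9, 2, 7, 1, 1, 9, 6, 8, 9, 9, 1, 0, 6, 1, 7, 6] sum 82, len 16
add 6: [9, 2, 7, 1, 1, 9, 6, 8, 9, 9, 1, 0, 6, 1, 7, 6, 6] sum 88, len 17
add 5: [9, 2, 7, 1, 1, 9, 6, 8, 9, 9, 1, 0, 6, 1, 7, 6, 6, 5] sum 93, len 18
add 9: [2, 7, 1, 1, 9, 6, 8, 9, 9, 1, 0, 6, 1, 7, 6, 6, 5, 9] sum 93, len 18
Longest length seen: 18.

18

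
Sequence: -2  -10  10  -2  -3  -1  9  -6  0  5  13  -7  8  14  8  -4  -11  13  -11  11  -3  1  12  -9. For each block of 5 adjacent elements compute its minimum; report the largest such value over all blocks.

-2 -10 10 -2 -3 → min -10
-10 10 -2 -3 -1 → min -10
10 -2 -3 -1 9 → min -3
-2 -3 -1 9 -6 → min -6
-3 -1 9 -6 0 → min -6
-1 9 -6 0 5 → min -6
9 -6 0 5 13 → min -6
-6 0 5 13 -7 → min -7
0 5 13 -7 8 → min -7
5 13 -7 8 14 → min -7
13 -7 8 14 8 → min -7
-7 8 14 8 -4 → min -7
8 14 8 -4 -11 → min -11
14 8 -4 -11 13 → min -11
8 -4 -11 13 -11 → min -11
-4 -11 13 -11 11 → min -11
-11 13 -11 11 -3 → min -11
13 -11 11 -3 1 → min -11
-11 11 -3 1 12 → min -11
11 -3 1 12 -9 → min -9
Largest of these is -3.

-3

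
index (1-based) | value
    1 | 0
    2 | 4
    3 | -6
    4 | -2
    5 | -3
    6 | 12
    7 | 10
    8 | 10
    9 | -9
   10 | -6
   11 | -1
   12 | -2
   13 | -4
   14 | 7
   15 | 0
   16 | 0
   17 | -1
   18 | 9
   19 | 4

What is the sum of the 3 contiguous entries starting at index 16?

8

Elements at indices 16..18: 0, -1, 9
sum(0, -1, 9) = 8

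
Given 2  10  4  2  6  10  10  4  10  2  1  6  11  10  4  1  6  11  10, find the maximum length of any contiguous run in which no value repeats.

[2] len 1
[2, 10] len 2
[2, 10, 4] len 3
[10, 4, 2] len 3
[10, 4, 2, 6] len 4
[4, 2, 6, 10] len 4
[10] len 1
[10, 4] len 2
[4, 10] len 2
[4, 10, 2] len 3
[4, 10, 2, 1] len 4
[4, 10, 2, 1, 6] len 5
[4, 10, 2, 1, 6, 11] len 6
[2, 1, 6, 11, 10] len 5
[2, 1, 6, 11, 10, 4] len 6
[6, 11, 10, 4, 1] len 5
[11, 10, 4, 1, 6] len 5
[10, 4, 1, 6, 11] len 5
[4, 1, 6, 11, 10] len 5
Longest all-distinct length: 6.

6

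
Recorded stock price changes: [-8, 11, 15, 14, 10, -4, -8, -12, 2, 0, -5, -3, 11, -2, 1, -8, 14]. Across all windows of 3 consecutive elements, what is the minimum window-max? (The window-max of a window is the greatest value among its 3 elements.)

-4

(-8, 11, 15) → max 15
(11, 15, 14) → max 15
(15, 14, 10) → max 15
(14, 10, -4) → max 14
(10, -4, -8) → max 10
(-4, -8, -12) → max -4
(-8, -12, 2) → max 2
(-12, 2, 0) → max 2
(2, 0, -5) → max 2
(0, -5, -3) → max 0
(-5, -3, 11) → max 11
(-3, 11, -2) → max 11
(11, -2, 1) → max 11
(-2, 1, -8) → max 1
(1, -8, 14) → max 14
Minimum of these is -4.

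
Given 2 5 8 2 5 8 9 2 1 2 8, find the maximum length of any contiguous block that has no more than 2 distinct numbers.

3

[2] 1 distinct, len 1
[2, 5] 2 distinct, len 2
[5, 8] 2 distinct, len 2
[8, 2] 2 distinct, len 2
[2, 5] 2 distinct, len 2
[5, 8] 2 distinct, len 2
[8, 9] 2 distinct, len 2
[9, 2] 2 distinct, len 2
[2, 1] 2 distinct, len 2
[2, 1, 2] 2 distinct, len 3
[2, 8] 2 distinct, len 2
Longest length with ≤2 distinct: 3.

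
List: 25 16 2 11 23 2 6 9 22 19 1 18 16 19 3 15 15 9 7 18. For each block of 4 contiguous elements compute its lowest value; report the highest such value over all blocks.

[25, 16, 2, 11] → min 2
[16, 2, 11, 23] → min 2
[2, 11, 23, 2] → min 2
[11, 23, 2, 6] → min 2
[23, 2, 6, 9] → min 2
[2, 6, 9, 22] → min 2
[6, 9, 22, 19] → min 6
[9, 22, 19, 1] → min 1
[22, 19, 1, 18] → min 1
[19, 1, 18, 16] → min 1
[1, 18, 16, 19] → min 1
[18, 16, 19, 3] → min 3
[16, 19, 3, 15] → min 3
[19, 3, 15, 15] → min 3
[3, 15, 15, 9] → min 3
[15, 15, 9, 7] → min 7
[15, 9, 7, 18] → min 7
Highest of these is 7.

7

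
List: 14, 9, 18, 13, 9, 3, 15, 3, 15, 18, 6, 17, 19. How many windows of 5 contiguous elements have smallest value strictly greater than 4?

2

[14, 9, 18, 13, 9] → min 9  > 4 ✓
[9, 18, 13, 9, 3] → min 3
[18, 13, 9, 3, 15] → min 3
[13, 9, 3, 15, 3] → min 3
[9, 3, 15, 3, 15] → min 3
[3, 15, 3, 15, 18] → min 3
[15, 3, 15, 18, 6] → min 3
[3, 15, 18, 6, 17] → min 3
[15, 18, 6, 17, 19] → min 6  > 4 ✓
2 windows satisfy the condition.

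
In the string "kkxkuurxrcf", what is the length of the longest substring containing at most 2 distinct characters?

4

add k: window [k] (1 distinct), len 1
add k: window [k, k] (1 distinct), len 2
add x: window [k, k, x] (2 distinct), len 3
add k: window [k, k, x, k] (2 distinct), len 4
add u: window [k, u] (2 distinct), len 2
add u: window [k, u, u] (2 distinct), len 3
add r: window [u, u, r] (2 distinct), len 3
add x: window [r, x] (2 distinct), len 2
add r: window [r, x, r] (2 distinct), len 3
add c: window [r, c] (2 distinct), len 2
add f: window [c, f] (2 distinct), len 2
Longest length with ≤2 distinct: 4.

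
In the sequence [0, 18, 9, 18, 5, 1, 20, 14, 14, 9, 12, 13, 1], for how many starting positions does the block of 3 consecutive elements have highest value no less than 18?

7

(0, 18, 9) → max 18  ≥ 18 ✓
(18, 9, 18) → max 18  ≥ 18 ✓
(9, 18, 5) → max 18  ≥ 18 ✓
(18, 5, 1) → max 18  ≥ 18 ✓
(5, 1, 20) → max 20  ≥ 18 ✓
(1, 20, 14) → max 20  ≥ 18 ✓
(20, 14, 14) → max 20  ≥ 18 ✓
(14, 14, 9) → max 14
(14, 9, 12) → max 14
(9, 12, 13) → max 13
(12, 13, 1) → max 13
7 windows satisfy the condition.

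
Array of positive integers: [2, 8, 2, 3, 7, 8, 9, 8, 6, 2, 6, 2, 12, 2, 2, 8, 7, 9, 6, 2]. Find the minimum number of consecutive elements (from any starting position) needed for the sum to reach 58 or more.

Extend right; whenever the sum reaches 58, record the length and shrink from the left:
add 2: running sum 2 < 58
add 8: running sum 10 < 58
add 2: running sum 12 < 58
add 3: running sum 15 < 58
add 7: running sum 22 < 58
add 8: running sum 30 < 58
add 9: running sum 39 < 58
add 8: running sum 47 < 58
add 6: running sum 53 < 58
add 2: running sum 55 < 58
end 10: [8, 2, 3, 7, 8, 9, 8, 6, 2, 6] sum 59, len 10
end 11: [8, 2, 3, 7, 8, 9, 8, 6, 2, 6, 2] sum 61, len 11
end 12: [7, 8, 9, 8, 6, 2, 6, 2, 12] sum 60, len 9
end 13: [7, 8, 9, 8, 6, 2, 6, 2, 12, 2] sum 62, len 10
end 14: [7, 8, 9, 8, 6, 2, 6, 2, 12, 2, 2] sum 64, len 11
end 15: [8, 9, 8, 6, 2, 6, 2, 12, 2, 2, 8] sum 65, len 11
end 16: [9, 8, 6, 2, 6, 2, 12, 2, 2, 8, 7] sum 64, len 11
end 17: [8, 6, 2, 6, 2, 12, 2, 2, 8, 7, 9] sum 64, len 11
end 18: [6, 2, 6, 2, 12, 2, 2, 8, 7, 9, 6] sum 62, len 11
end 19: [2, 6, 2, 12, 2, 2, 8, 7, 9, 6, 2] sum 58, len 11
Shortest qualifying length: 9.

9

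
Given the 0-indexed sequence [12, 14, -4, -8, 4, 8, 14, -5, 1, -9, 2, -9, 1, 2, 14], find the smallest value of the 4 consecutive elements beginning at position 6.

-9

Elements at indices 6..9: 14, -5, 1, -9
min(14, -5, 1, -9) = -9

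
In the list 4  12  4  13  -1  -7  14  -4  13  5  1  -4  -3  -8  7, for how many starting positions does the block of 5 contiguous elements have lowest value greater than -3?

1

[4, 12, 4, 13, -1] → min -1  > -3 ✓
[12, 4, 13, -1, -7] → min -7
[4, 13, -1, -7, 14] → min -7
[13, -1, -7, 14, -4] → min -7
[-1, -7, 14, -4, 13] → min -7
[-7, 14, -4, 13, 5] → min -7
[14, -4, 13, 5, 1] → min -4
[-4, 13, 5, 1, -4] → min -4
[13, 5, 1, -4, -3] → min -4
[5, 1, -4, -3, -8] → min -8
[1, -4, -3, -8, 7] → min -8
1 window satisfy the condition.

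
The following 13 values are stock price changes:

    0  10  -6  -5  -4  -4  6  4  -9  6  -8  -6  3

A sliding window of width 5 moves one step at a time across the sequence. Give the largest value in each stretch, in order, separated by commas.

0 10 -6 -5 -4 → max 10
10 -6 -5 -4 -4 → max 10
-6 -5 -4 -4 6 → max 6
-5 -4 -4 6 4 → max 6
-4 -4 6 4 -9 → max 6
-4 6 4 -9 6 → max 6
6 4 -9 6 -8 → max 6
4 -9 6 -8 -6 → max 6
-9 6 -8 -6 3 → max 6

10, 10, 6, 6, 6, 6, 6, 6, 6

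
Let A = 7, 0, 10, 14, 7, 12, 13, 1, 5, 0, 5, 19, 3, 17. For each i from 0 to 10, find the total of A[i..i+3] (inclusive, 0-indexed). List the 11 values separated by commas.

31, 31, 43, 46, 33, 31, 19, 11, 29, 27, 44

[7, 0, 10, 14] → sum 31
[0, 10, 14, 7] → sum 31
[10, 14, 7, 12] → sum 43
[14, 7, 12, 13] → sum 46
[7, 12, 13, 1] → sum 33
[12, 13, 1, 5] → sum 31
[13, 1, 5, 0] → sum 19
[1, 5, 0, 5] → sum 11
[5, 0, 5, 19] → sum 29
[0, 5, 19, 3] → sum 27
[5, 19, 3, 17] → sum 44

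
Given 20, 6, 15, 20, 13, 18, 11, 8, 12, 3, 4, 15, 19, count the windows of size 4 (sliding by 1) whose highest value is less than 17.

3

(20, 6, 15, 20) → max 20
(6, 15, 20, 13) → max 20
(15, 20, 13, 18) → max 20
(20, 13, 18, 11) → max 20
(13, 18, 11, 8) → max 18
(18, 11, 8, 12) → max 18
(11, 8, 12, 3) → max 12  < 17 ✓
(8, 12, 3, 4) → max 12  < 17 ✓
(12, 3, 4, 15) → max 15  < 17 ✓
(3, 4, 15, 19) → max 19
3 windows satisfy the condition.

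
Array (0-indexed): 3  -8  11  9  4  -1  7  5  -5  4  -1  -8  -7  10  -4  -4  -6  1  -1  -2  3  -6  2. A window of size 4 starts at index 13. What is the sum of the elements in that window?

Elements at indices 13..16: 10, -4, -4, -6
sum(10, -4, -4, -6) = -4

-4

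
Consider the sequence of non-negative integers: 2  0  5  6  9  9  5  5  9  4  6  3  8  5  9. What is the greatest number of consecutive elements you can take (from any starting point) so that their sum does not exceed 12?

3

add 2: [2] sum 2, len 1
add 0: [2, 0] sum 2, len 2
add 5: [2, 0, 5] sum 7, len 3
add 6: [0, 5, 6] sum 11, len 3
add 9: [9] sum 9, len 1
add 9: [9] sum 9, len 1
add 5: [5] sum 5, len 1
add 5: [5, 5] sum 10, len 2
add 9: [9] sum 9, len 1
add 4: [4] sum 4, len 1
add 6: [4, 6] sum 10, len 2
add 3: [6, 3] sum 9, len 2
add 8: [3, 8] sum 11, len 2
add 5: [5] sum 5, len 1
add 9: [9] sum 9, len 1
Longest length seen: 3.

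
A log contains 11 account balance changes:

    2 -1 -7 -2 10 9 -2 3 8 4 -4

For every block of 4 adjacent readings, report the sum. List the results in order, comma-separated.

Sliding a size-4 window across the 11 values:
[2, -1, -7, -2] → sum -8
[-1, -7, -2, 10] → sum 0
[-7, -2, 10, 9] → sum 10
[-2, 10, 9, -2] → sum 15
[10, 9, -2, 3] → sum 20
[9, -2, 3, 8] → sum 18
[-2, 3, 8, 4] → sum 13
[3, 8, 4, -4] → sum 11

-8, 0, 10, 15, 20, 18, 13, 11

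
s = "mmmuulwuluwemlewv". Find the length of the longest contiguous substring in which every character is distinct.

[m] len 1
[m] len 1
[m] len 1
[m, u] len 2
[u] len 1
[u, l] len 2
[u, l, w] len 3
[l, w, u] len 3
[w, u, l] len 3
[l, u] len 2
[l, u, w] len 3
[l, u, w, e] len 4
[l, u, w, e, m] len 5
[u, w, e, m, l] len 5
[m, l, e] len 3
[m, l, e, w] len 4
[m, l, e, w, v] len 5
Longest all-distinct length: 5.

5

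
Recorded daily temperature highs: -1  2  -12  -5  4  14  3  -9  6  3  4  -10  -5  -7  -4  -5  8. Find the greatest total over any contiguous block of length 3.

21

Each size-3 window and its sum:
-1 2 -12 → sum -11
2 -12 -5 → sum -15
-12 -5 4 → sum -13
-5 4 14 → sum 13
4 14 3 → sum 21
14 3 -9 → sum 8
3 -9 6 → sum 0
-9 6 3 → sum 0
6 3 4 → sum 13
3 4 -10 → sum -3
4 -10 -5 → sum -11
-10 -5 -7 → sum -22
-5 -7 -4 → sum -16
-7 -4 -5 → sum -16
-4 -5 8 → sum -1
Greatest of these is 21.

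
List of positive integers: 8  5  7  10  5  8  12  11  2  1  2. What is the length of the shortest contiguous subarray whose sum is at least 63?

8

add 8: running sum 8 < 63
add 5: running sum 13 < 63
add 7: running sum 20 < 63
add 10: running sum 30 < 63
add 5: running sum 35 < 63
add 8: running sum 43 < 63
add 12: running sum 55 < 63
end 7: [8, 5, 7, 10, 5, 8, 12, 11] sum 66, len 8
end 8: [8, 5, 7, 10, 5, 8, 12, 11, 2] sum 68, len 9
end 9: [8, 5, 7, 10, 5, 8, 12, 11, 2, 1] sum 69, len 10
end 10: [5, 7, 10, 5, 8, 12, 11, 2, 1, 2] sum 63, len 10
Shortest qualifying length: 8.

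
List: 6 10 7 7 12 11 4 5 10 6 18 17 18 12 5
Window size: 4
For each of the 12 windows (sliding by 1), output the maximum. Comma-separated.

Sliding a size-4 window across the 15 values:
6 10 7 7 → max 10
10 7 7 12 → max 12
7 7 12 11 → max 12
7 12 11 4 → max 12
12 11 4 5 → max 12
11 4 5 10 → max 11
4 5 10 6 → max 10
5 10 6 18 → max 18
10 6 18 17 → max 18
6 18 17 18 → max 18
18 17 18 12 → max 18
17 18 12 5 → max 18

10, 12, 12, 12, 12, 11, 10, 18, 18, 18, 18, 18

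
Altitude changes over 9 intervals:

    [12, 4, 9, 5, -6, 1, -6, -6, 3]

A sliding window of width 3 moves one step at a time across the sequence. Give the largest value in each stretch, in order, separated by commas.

12, 9, 9, 5, 1, 1, 3

Sliding a size-3 window across the 9 values:
12 4 9 → max 12
4 9 5 → max 9
9 5 -6 → max 9
5 -6 1 → max 5
-6 1 -6 → max 1
1 -6 -6 → max 1
-6 -6 3 → max 3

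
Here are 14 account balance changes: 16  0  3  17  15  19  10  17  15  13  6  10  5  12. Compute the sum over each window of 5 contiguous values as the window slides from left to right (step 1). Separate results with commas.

51, 54, 64, 78, 76, 74, 61, 61, 49, 46

Sliding a size-5 window across the 14 values:
16 0 3 17 15 → sum 51
0 3 17 15 19 → sum 54
3 17 15 19 10 → sum 64
17 15 19 10 17 → sum 78
15 19 10 17 15 → sum 76
19 10 17 15 13 → sum 74
10 17 15 13 6 → sum 61
17 15 13 6 10 → sum 61
15 13 6 10 5 → sum 49
13 6 10 5 12 → sum 46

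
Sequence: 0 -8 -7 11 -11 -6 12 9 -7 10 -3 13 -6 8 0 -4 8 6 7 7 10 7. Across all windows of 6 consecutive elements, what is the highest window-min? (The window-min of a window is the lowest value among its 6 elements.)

Each size-6 window and its min:
0 -8 -7 11 -11 -6 → min -11
-8 -7 11 -11 -6 12 → min -11
-7 11 -11 -6 12 9 → min -11
11 -11 -6 12 9 -7 → min -11
-11 -6 12 9 -7 10 → min -11
-6 12 9 -7 10 -3 → min -7
12 9 -7 10 -3 13 → min -7
9 -7 10 -3 13 -6 → min -7
-7 10 -3 13 -6 8 → min -7
10 -3 13 -6 8 0 → min -6
-3 13 -6 8 0 -4 → min -6
13 -6 8 0 -4 8 → min -6
-6 8 0 -4 8 6 → min -6
8 0 -4 8 6 7 → min -4
0 -4 8 6 7 7 → min -4
-4 8 6 7 7 10 → min -4
8 6 7 7 10 7 → min 6
Highest of these is 6.

6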